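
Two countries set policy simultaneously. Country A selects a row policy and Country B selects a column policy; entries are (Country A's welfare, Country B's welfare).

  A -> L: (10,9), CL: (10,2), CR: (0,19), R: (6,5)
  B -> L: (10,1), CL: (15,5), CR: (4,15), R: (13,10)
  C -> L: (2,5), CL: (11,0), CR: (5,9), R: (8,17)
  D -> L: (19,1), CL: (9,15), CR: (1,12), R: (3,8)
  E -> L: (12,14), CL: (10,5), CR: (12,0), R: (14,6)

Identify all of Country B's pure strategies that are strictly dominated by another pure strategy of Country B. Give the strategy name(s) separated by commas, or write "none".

L: no other strategy beats it everywhere (CL at A (9>2); CR at E (14>0); R at A (9>5)).
CL: no other strategy beats it everywhere (L at B (5>1); CR at D (15>12); R at D (15>8)).
Nothing dominates CR: L at A (19>9); CL at A (19>2); R at A (19>5).
R: no other strategy beats it everywhere (L at B (10>1); CL at A (5>2); CR at C (17>9)).

none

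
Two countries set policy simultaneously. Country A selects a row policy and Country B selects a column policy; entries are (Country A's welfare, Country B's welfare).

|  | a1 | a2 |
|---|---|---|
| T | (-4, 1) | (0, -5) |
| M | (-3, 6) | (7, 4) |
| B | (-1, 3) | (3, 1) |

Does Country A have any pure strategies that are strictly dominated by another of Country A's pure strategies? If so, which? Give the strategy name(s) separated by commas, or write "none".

T

M strictly dominates T — a1: -3>-4, a2: 7>0.
Nothing dominates M: T at a1 (-3>-4); B at a2 (7>3).
B: no other strategy beats it everywhere (T at a1 (-1>-4); M at a1 (-1>-3)).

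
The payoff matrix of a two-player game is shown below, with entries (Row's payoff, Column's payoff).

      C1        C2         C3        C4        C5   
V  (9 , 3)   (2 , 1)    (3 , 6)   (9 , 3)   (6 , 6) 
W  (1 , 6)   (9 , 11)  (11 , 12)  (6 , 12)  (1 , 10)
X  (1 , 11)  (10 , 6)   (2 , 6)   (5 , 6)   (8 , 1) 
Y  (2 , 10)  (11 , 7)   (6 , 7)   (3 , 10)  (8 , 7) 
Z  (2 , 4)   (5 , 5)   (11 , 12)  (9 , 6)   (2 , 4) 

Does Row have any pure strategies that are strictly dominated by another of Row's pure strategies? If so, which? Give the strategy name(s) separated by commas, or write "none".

V is not dominated — it holds its own against W at C1 (9>1); X at C1 (9>1); Y at C1 (9>2); Z at C1 (9>2).
W is not dominated — it holds its own against V at C2 (9>2); X at C1 (1=1); Y at C3 (11>6); Z at C2 (9>5).
X: no other strategy beats it everywhere (V at C2 (10>2); W at C1 (1=1); Y at C4 (5>3); Z at C2 (10>5)).
Nothing dominates Y: V at C2 (11>2); W at C1 (2>1); X at C1 (2>1); Z at C1 (2=2).
Nothing dominates Z: V at C2 (5>2); W at C1 (2>1); X at C1 (2>1); Y at C1 (2=2).

none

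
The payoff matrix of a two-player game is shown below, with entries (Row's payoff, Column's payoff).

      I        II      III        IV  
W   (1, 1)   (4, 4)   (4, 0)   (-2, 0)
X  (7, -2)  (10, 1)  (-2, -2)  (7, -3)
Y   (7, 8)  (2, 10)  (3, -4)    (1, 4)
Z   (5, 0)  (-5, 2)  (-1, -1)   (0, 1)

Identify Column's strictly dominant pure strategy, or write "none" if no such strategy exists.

II

II vs I: W: 4>1, X: 1>-2, Y: 10>8, Z: 2>0.
II vs III: W: 4>0, X: 1>-2, Y: 10>-4, Z: 2>-1.
II vs IV: W: 4>0, X: 1>-3, Y: 10>4, Z: 2>1.
II strictly beats every other strategy against every opponent action, so it is strictly dominant.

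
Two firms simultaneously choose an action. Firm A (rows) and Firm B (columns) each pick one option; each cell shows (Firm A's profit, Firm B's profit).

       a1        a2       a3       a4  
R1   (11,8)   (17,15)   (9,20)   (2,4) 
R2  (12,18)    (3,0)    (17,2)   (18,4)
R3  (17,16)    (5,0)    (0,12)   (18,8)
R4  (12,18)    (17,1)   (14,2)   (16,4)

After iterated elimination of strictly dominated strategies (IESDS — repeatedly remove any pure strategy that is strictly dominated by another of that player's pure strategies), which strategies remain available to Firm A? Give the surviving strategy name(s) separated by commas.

Firm B's strategy a2 is strictly dominated by a3 (R1: 20>15, R2: 2>0, R3: 12>0, R4: 2>1) and is removed.
For Firm A, R2 strictly dominates R1 on the remaining columns (a1: 12>11, a3: 17>9, a4: 18>2); eliminate R1.
Firm B's strategy a3 is strictly dominated by a1 (R2: 18>2, R3: 16>12, R4: 18>2) and is removed.
Firm A's strategy R4 is strictly dominated by R3 (a1: 17>12, a4: 18>16) and is removed.
For Firm B, a1 strictly dominates a4 on the remaining rows (R2: 18>4, R3: 16>8); eliminate a4.
Firm A's strategy R2 is strictly dominated by R3 (a1: 17>12) and is removed.
Among the remaining strategies, none is strictly dominated by another pure strategy of the same player, so the elimination stops.
Surviving strategies — Firm A: {R3}; Firm B: {a1}.

R3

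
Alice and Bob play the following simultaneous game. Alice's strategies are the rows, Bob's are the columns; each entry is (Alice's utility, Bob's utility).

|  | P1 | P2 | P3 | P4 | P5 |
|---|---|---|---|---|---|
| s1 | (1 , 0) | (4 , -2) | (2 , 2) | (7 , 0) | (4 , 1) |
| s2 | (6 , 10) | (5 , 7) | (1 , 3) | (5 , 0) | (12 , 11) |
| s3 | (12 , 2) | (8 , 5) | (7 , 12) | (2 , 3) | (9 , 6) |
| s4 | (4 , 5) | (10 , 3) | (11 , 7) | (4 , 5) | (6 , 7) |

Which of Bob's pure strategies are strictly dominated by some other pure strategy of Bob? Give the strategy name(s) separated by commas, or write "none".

P1 is strictly dominated by P5 (s1: 1>0, s2: 11>10, s3: 6>2, s4: 7>5).
P2 is strictly dominated by P5 (s1: 1>-2, s2: 11>7, s3: 6>5, s4: 7>3).
P3: no other strategy beats it everywhere (P1 at s1 (2>0); P2 at s1 (2>-2); P4 at s1 (2>0); P5 at s1 (2>1)).
P4 is strictly dominated by P3 (s1: 2>0, s2: 3>0, s3: 12>3, s4: 7>5).
Nothing dominates P5: P1 at s1 (1>0); P2 at s1 (1>-2); P3 at s2 (11>3); P4 at s1 (1>0).

P1, P2, P4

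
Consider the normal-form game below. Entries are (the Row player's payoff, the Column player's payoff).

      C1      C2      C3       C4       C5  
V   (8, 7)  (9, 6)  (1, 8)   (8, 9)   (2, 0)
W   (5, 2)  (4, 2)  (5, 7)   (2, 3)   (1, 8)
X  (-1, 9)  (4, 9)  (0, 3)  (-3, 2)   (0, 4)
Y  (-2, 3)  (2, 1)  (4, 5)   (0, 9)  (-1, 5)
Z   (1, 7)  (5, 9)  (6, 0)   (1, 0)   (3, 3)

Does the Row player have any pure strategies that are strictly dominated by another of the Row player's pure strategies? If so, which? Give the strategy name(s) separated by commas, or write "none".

X, Y

Nothing dominates V: W at C1 (8>5); X at C1 (8>-1); Y at C1 (8>-2); Z at C1 (8>1).
Nothing dominates W: V at C3 (5>1); X at C1 (5>-1); Y at C1 (5>-2); Z at C1 (5>1).
V strictly dominates X — C1: 8>-1, C2: 9>4, C3: 1>0, C4: 8>-3, C5: 2>0.
Y: dominated, since W does at least as well everywhere (C1: 5>-2, C2: 4>2, C3: 5>4, C4: 2>0, C5: 1>-1).
Z is not dominated — it holds its own against V at C3 (6>1); W at C2 (5>4); X at C1 (1>-1); Y at C1 (1>-2).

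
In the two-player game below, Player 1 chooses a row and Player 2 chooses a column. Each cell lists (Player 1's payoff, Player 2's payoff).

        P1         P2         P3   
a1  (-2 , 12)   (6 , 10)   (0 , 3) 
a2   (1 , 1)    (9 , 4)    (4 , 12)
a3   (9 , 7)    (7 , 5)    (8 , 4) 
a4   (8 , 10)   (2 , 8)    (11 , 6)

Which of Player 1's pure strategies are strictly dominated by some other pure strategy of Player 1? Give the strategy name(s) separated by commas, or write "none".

a1

a1: dominated, since a2 does at least as well everywhere (P1: 1>-2, P2: 9>6, P3: 4>0).
a2 is not dominated — it holds its own against a1 at P1 (1>-2); a3 at P2 (9>7); a4 at P2 (9>2).
a3: no other strategy beats it everywhere (a1 at P1 (9>-2); a2 at P1 (9>1); a4 at P1 (9>8)).
Nothing dominates a4: a1 at P1 (8>-2); a2 at P1 (8>1); a3 at P3 (11>8).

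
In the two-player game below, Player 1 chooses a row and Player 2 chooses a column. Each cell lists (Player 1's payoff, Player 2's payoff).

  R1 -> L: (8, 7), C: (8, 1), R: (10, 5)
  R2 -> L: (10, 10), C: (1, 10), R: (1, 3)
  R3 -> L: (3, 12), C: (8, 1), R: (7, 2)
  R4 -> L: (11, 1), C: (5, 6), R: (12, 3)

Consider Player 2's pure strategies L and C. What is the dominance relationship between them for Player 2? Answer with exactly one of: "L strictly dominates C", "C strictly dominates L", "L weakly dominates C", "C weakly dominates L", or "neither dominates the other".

neither dominates the other

L's payoffs vs C's, by Player 1's action — R1: 7>1, R2: 10=10, R3: 12>1, R4: 1<6.
L does better at R1, R3 but worse at R4; neither strategy dominates the other.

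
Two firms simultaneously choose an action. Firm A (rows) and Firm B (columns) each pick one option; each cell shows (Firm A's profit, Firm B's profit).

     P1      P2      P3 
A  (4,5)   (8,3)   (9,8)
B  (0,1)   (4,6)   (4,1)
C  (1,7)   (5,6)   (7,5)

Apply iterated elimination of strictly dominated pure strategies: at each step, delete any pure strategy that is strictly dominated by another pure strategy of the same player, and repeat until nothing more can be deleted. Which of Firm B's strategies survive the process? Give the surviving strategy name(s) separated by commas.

For Firm A, A strictly dominates B on the remaining columns (P1: 4>0, P2: 8>4, P3: 9>4); eliminate B.
Firm A's strategy C is strictly dominated by A (P1: 4>1, P2: 8>5, P3: 9>7) and is removed.
Firm B's strategy P1 is strictly dominated by P3 (A: 8>5) and is removed.
Firm B's strategy P2 is strictly dominated by P3 (A: 8>3) and is removed.
Among the remaining strategies, none is strictly dominated by another pure strategy of the same player, so the elimination stops.
Surviving strategies — Firm A: {A}; Firm B: {P3}.

P3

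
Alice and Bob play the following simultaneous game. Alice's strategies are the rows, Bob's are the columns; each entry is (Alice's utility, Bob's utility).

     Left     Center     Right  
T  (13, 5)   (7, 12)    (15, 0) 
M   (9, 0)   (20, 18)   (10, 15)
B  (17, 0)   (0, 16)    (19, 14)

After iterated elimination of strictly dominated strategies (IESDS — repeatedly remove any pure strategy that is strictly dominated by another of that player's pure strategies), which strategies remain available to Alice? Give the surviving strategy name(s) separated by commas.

Bob's strategy Left is strictly dominated by Center (T: 12>5, M: 18>0, B: 16>0) and is removed.
For Bob, Center strictly dominates Right on the remaining rows (T: 12>0, M: 18>15, B: 16>14); eliminate Right.
Alice's strategy T is strictly dominated by M (Center: 20>7) and is removed.
Alice's strategy B is strictly dominated by M (Center: 20>0) and is removed.
Among the remaining strategies, none is strictly dominated by another pure strategy of the same player, so the elimination stops.
Surviving strategies — Alice: {M}; Bob: {Center}.

M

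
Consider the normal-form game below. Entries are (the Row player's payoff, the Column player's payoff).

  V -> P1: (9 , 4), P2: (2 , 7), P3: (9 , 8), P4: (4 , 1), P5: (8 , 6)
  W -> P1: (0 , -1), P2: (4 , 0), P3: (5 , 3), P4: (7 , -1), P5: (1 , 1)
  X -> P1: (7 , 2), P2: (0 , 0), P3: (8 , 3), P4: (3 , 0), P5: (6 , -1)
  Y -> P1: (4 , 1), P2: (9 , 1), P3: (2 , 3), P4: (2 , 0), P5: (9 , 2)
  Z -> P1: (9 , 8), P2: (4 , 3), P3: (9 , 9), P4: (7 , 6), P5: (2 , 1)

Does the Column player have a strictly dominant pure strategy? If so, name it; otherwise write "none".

P3

P3 vs P1: V: 8>4, W: 3>-1, X: 3>2, Y: 3>1, Z: 9>8.
P3 vs P2: V: 8>7, W: 3>0, X: 3>0, Y: 3>1, Z: 9>3.
P3 vs P4: V: 8>1, W: 3>-1, X: 3>0, Y: 3>0, Z: 9>6.
P3 vs P5: V: 8>6, W: 3>1, X: 3>-1, Y: 3>2, Z: 9>1.
P3 strictly beats every other strategy against every opponent action, so it is strictly dominant.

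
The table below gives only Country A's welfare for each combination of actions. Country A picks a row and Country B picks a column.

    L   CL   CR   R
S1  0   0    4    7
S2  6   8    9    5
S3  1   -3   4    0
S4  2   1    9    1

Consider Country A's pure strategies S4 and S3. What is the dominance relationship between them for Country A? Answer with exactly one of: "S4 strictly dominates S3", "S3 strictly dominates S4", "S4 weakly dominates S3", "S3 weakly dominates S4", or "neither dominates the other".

S4 strictly dominates S3

Compare S4 to S3 across each opponent action: L: 2>1, CL: 1>-3, CR: 9>4, R: 1>0.
S4 gives a strictly higher payoff against each opponent action, so S4 strictly dominates S3.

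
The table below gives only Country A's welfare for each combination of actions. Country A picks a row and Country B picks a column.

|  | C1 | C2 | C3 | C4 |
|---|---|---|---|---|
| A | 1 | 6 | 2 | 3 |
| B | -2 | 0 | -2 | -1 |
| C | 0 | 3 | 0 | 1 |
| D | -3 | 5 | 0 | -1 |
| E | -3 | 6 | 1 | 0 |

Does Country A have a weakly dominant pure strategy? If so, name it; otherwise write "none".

A vs B: C1: 1>-2, C2: 6>0, C3: 2>-2, C4: 3>-1.
A vs C: C1: 1>0, C2: 6>3, C3: 2>0, C4: 3>1.
A vs D: C1: 1>-3, C2: 6>5, C3: 2>0, C4: 3>-1.
A vs E: C1: 1>-3, C2: 6=6, C3: 2>1, C4: 3>0.
A is at least as good as every other strategy against every opponent action, so it is weakly dominant.

A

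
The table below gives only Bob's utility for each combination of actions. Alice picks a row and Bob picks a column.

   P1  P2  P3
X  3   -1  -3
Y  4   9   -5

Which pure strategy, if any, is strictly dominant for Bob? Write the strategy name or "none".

none

P1 fails to dominate P2 at Y (4<9).
P2 fails to dominate P1 at X (-1<3).
P3 fails to dominate P1 at X (-3<3).
No single strategy dominates all the others.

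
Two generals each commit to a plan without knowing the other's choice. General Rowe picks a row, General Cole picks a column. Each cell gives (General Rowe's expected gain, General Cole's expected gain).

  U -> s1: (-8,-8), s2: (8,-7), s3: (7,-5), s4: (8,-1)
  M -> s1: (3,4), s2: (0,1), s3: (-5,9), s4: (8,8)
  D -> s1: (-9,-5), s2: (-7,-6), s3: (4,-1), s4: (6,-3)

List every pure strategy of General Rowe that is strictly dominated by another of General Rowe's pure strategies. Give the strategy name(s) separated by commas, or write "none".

U is not dominated — it holds its own against M at s2 (8>0); D at s1 (-8>-9).
M is not dominated — it holds its own against U at s1 (3>-8); D at s1 (3>-9).
D is strictly dominated by U (s1: -8>-9, s2: 8>-7, s3: 7>4, s4: 8>6).

D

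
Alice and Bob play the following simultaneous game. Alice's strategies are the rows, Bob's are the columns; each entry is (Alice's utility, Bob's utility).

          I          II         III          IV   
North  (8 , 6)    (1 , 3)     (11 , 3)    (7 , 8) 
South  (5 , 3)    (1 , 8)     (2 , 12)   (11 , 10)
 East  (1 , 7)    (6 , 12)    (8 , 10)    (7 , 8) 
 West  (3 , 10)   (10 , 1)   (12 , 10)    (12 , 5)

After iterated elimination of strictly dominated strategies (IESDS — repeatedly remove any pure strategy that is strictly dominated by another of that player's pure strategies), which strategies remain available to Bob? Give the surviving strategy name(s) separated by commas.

I, III, IV

For Alice, West strictly dominates East on the remaining columns (I: 3>1, II: 10>6, III: 12>8, IV: 12>7); eliminate East.
Column II is eliminated: IV beats it against every remaining row (North: 8>3, South: 10>8, West: 5>1).
Among the remaining strategies, none is strictly dominated by another pure strategy of the same player, so the elimination stops.
Surviving strategies — Alice: {North, South, West}; Bob: {I, III, IV}.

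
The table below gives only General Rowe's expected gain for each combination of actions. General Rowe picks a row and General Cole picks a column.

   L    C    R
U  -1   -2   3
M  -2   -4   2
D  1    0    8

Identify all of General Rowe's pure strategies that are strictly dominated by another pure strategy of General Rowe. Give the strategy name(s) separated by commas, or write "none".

U is strictly dominated by D (L: 1>-1, C: 0>-2, R: 8>3).
M: dominated, since U does at least as well everywhere (L: -1>-2, C: -2>-4, R: 3>2).
D: no other strategy beats it everywhere (U at L (1>-1); M at L (1>-2)).

U, M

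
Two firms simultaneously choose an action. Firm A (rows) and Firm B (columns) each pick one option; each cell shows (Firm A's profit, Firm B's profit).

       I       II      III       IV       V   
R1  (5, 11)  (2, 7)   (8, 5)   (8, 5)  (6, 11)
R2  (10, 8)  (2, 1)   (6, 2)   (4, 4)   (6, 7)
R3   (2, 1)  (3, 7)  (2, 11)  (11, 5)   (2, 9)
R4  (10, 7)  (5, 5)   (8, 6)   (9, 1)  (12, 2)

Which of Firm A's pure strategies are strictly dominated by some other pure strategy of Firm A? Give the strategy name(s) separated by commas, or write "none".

none

R1 is not dominated — it holds its own against R2 at II (2=2); R3 at I (5>2); R4 at III (8=8).
R2 is not dominated — it holds its own against R1 at I (10>5); R3 at I (10>2); R4 at I (10=10).
Nothing dominates R3: R1 at II (3>2); R2 at II (3>2); R4 at IV (11>9).
R4 is not dominated — it holds its own against R1 at I (10>5); R2 at I (10=10); R3 at I (10>2).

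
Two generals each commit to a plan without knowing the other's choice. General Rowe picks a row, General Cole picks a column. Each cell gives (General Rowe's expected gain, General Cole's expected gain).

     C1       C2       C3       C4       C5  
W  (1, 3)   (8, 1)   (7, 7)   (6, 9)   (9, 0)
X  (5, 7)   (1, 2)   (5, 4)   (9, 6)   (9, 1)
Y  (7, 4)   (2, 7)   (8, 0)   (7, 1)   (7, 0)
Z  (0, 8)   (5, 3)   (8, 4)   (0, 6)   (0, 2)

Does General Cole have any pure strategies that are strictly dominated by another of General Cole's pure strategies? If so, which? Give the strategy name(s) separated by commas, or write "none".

C3, C5

C1 is not dominated — it holds its own against C2 at W (3>1); C3 at X (7>4); C4 at X (7>6); C5 at W (3>0).
Nothing dominates C2: C1 at Y (7>4); C3 at Y (7>0); C4 at Y (7>1); C5 at W (1>0).
C4 strictly dominates C3 — W: 9>7, X: 6>4, Y: 1>0, Z: 6>4.
C4 is not dominated — it holds its own against C1 at W (9>3); C2 at W (9>1); C3 at W (9>7); C5 at W (9>0).
C5 is strictly dominated by C1 (W: 3>0, X: 7>1, Y: 4>0, Z: 8>2).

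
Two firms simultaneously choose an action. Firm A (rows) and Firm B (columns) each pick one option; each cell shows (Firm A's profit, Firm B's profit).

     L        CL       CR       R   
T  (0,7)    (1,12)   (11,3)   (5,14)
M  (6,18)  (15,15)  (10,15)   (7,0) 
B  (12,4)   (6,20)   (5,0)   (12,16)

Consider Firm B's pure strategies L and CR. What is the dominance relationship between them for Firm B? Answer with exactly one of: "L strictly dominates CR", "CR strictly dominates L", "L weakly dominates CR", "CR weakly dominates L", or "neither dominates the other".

L strictly dominates CR

L's payoffs vs CR's, by Firm A's action — T: 7>3, M: 18>15, B: 4>0.
L gives a strictly higher payoff against each opponent action, so L strictly dominates CR.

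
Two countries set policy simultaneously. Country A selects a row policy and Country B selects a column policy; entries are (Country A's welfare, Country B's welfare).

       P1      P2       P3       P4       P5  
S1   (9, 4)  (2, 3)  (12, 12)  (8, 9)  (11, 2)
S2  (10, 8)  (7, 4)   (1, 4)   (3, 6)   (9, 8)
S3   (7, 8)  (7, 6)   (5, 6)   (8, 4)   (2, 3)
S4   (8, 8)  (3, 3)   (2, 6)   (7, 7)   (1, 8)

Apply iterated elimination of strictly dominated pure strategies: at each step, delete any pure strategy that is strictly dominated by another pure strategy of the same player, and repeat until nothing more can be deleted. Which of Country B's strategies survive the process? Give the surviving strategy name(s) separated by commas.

Column P2 is eliminated: P1 beats it against every remaining row (S1: 4>3, S2: 8>4, S3: 8>6, S4: 8>3).
For Country A, S1 strictly dominates S4 on the remaining columns (P1: 9>8, P3: 12>2, P4: 8>7, P5: 11>1); eliminate S4.
Among the remaining strategies, none is strictly dominated by another pure strategy of the same player, so the elimination stops.
Surviving strategies — Country A: {S1, S2, S3}; Country B: {P1, P3, P4, P5}.

P1, P3, P4, P5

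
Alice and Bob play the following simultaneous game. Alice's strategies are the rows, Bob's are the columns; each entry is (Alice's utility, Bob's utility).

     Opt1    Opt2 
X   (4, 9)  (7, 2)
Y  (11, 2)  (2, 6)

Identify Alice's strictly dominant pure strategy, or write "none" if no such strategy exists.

X fails to dominate Y at Opt1 (4<11).
Y fails to dominate X at Opt2 (2<7).
No single strategy dominates all the others.

none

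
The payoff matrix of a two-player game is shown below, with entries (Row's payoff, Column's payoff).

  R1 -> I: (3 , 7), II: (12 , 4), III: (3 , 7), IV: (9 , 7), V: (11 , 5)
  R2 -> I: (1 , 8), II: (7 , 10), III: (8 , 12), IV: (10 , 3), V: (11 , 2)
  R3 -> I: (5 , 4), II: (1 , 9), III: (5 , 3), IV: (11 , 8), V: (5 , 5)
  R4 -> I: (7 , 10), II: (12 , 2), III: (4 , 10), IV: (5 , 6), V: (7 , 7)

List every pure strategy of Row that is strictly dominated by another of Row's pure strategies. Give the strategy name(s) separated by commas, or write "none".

none

R1: no other strategy beats it everywhere (R2 at I (3>1); R3 at II (12>1); R4 at II (12=12)).
Nothing dominates R2: R1 at III (8>3); R3 at II (7>1); R4 at III (8>4).
Nothing dominates R3: R1 at I (5>3); R2 at I (5>1); R4 at III (5>4).
R4: no other strategy beats it everywhere (R1 at I (7>3); R2 at I (7>1); R3 at I (7>5)).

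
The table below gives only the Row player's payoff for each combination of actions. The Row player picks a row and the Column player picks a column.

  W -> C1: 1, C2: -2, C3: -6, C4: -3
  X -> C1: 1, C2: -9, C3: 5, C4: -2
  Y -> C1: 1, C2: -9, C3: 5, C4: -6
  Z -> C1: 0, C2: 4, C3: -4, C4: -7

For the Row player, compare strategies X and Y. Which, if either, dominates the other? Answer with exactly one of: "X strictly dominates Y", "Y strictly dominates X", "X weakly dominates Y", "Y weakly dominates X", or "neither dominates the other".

X weakly dominates Y

Compare X to Y across every action of the Column player: C1: 1=1, C2: -9=-9, C3: 5=5, C4: -2>-6.
X is at least as good everywhere and strictly better somewhere (tied only at C1, C2, C3), so X weakly but not strictly dominates Y.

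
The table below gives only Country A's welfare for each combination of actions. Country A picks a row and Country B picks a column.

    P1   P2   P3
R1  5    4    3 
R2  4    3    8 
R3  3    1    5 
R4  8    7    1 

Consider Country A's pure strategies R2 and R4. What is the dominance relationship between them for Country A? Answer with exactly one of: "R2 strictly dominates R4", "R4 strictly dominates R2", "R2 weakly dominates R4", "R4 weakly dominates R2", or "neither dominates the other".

Compare R2 to R4 across every action of Country B: P1: 4<8, P2: 3<7, P3: 8>1.
R2 does better at P3 but worse at P1, P2; neither strategy dominates the other.

neither dominates the other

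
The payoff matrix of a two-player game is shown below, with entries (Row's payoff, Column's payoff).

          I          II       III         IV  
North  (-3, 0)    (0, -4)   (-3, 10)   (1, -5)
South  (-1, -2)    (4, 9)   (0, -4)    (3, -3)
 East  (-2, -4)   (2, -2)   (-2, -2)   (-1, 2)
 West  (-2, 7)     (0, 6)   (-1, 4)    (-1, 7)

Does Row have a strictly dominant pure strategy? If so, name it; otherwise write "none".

South

South vs North: I: -1>-3, II: 4>0, III: 0>-3, IV: 3>1.
South vs East: I: -1>-2, II: 4>2, III: 0>-2, IV: 3>-1.
South vs West: I: -1>-2, II: 4>0, III: 0>-1, IV: 3>-1.
South strictly beats every other strategy against every opponent action, so it is strictly dominant.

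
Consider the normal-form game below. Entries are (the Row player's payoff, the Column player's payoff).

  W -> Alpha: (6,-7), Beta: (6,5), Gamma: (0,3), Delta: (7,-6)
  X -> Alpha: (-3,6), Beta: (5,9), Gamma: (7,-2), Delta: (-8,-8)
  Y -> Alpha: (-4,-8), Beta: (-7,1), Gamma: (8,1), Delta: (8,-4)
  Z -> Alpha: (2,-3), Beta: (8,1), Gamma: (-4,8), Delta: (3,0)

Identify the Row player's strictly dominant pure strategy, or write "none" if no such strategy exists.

none

W fails to dominate X at Gamma (0<7).
X fails to dominate W at Alpha (-3<6).
Y fails to dominate W at Alpha (-4<6).
Z fails to dominate W at Alpha (2<6).
No single strategy dominates all the others.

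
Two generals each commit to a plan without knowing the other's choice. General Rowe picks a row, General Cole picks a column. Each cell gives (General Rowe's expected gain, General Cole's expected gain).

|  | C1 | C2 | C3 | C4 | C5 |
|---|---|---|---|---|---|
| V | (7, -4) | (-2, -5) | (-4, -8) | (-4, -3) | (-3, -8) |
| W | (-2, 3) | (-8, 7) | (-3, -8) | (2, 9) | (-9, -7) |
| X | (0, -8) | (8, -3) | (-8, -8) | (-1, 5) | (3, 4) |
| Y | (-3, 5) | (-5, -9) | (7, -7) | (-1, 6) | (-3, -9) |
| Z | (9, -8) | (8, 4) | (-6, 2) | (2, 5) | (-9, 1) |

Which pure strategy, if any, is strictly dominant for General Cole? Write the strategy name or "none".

C4 vs C1: V: -3>-4, W: 9>3, X: 5>-8, Y: 6>5, Z: 5>-8.
C4 vs C2: V: -3>-5, W: 9>7, X: 5>-3, Y: 6>-9, Z: 5>4.
C4 vs C3: V: -3>-8, W: 9>-8, X: 5>-8, Y: 6>-7, Z: 5>2.
C4 vs C5: V: -3>-8, W: 9>-7, X: 5>4, Y: 6>-9, Z: 5>1.
C4 strictly beats every other strategy against every opponent action, so it is strictly dominant.

C4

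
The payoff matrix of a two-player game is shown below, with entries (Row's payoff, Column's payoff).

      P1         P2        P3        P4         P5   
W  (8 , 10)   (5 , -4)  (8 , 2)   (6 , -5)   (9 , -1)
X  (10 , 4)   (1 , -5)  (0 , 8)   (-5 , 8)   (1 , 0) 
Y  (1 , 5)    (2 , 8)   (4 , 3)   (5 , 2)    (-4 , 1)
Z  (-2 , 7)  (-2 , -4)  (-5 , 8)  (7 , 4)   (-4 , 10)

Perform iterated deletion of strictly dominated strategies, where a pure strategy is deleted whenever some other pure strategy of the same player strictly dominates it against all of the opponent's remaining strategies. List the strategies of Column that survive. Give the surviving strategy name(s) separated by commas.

P1, P3, P4, P5

For Row, W strictly dominates Y on the remaining columns (P1: 8>1, P2: 5>2, P3: 8>4, P4: 6>5, P5: 9>-4); eliminate Y.
Column P2 is eliminated: P1 beats it against every remaining row (W: 10>-4, X: 4>-5, Z: 7>-4).
Among the remaining strategies, none is strictly dominated by another pure strategy of the same player, so the elimination stops.
Surviving strategies — Row: {W, X, Z}; Column: {P1, P3, P4, P5}.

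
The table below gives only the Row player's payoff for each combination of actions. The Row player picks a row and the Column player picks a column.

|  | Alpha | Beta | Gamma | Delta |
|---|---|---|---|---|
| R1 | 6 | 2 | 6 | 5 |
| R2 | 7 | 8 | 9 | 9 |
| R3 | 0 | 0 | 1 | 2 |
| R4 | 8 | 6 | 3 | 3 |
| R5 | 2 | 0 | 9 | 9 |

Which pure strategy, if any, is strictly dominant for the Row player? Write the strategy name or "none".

none

R1 fails to dominate R2 at Alpha (6<7).
R2 fails to dominate R4 at Alpha (7<8).
R3 fails to dominate R1 at Alpha (0<6).
R4 fails to dominate R1 at Gamma (3<6).
R5 fails to dominate R1 at Alpha (2<6).
No single strategy dominates all the others.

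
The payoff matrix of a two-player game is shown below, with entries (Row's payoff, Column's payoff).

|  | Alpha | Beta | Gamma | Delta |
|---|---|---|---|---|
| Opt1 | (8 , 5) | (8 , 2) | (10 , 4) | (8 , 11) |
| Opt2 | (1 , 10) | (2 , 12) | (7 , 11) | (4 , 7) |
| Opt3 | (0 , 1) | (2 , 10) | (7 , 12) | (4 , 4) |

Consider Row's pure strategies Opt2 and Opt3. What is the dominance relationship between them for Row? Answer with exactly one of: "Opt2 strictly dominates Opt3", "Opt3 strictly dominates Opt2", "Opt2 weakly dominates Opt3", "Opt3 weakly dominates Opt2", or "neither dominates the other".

Opt2's payoffs vs Opt3's, by Column's action — Alpha: 1>0, Beta: 2=2, Gamma: 7=7, Delta: 4=4.
Opt2 is at least as good everywhere and strictly better somewhere (tied only at Beta, Gamma, Delta), so Opt2 weakly but not strictly dominates Opt3.

Opt2 weakly dominates Opt3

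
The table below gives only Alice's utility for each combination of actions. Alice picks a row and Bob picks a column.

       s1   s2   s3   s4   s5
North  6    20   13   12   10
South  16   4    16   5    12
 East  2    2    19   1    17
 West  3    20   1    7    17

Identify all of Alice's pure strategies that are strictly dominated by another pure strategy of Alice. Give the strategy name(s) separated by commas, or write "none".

Nothing dominates North: South at s2 (20>4); East at s1 (6>2); West at s1 (6>3).
South is not dominated — it holds its own against North at s1 (16>6); East at s1 (16>2); West at s1 (16>3).
East is not dominated — it holds its own against North at s3 (19>13); South at s3 (19>16); West at s3 (19>1).
West: no other strategy beats it everywhere (North at s2 (20=20); South at s2 (20>4); East at s1 (3>2)).

none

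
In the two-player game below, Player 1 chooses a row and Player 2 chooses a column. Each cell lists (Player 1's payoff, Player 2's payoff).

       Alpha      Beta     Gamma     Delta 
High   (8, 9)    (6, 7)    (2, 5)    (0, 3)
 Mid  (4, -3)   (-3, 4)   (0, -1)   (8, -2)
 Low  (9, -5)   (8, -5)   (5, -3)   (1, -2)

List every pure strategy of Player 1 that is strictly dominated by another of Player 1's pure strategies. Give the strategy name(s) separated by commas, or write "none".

High: dominated, since Low does at least as well everywhere (Alpha: 9>8, Beta: 8>6, Gamma: 5>2, Delta: 1>0).
Mid is not dominated — it holds its own against High at Delta (8>0); Low at Delta (8>1).
Low: no other strategy beats it everywhere (High at Alpha (9>8); Mid at Alpha (9>4)).

High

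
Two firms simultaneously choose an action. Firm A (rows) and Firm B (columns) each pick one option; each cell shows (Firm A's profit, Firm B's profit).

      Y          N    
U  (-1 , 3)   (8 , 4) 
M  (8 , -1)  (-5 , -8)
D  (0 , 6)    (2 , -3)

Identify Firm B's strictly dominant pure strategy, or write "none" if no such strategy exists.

Y fails to dominate N at U (3<4).
N fails to dominate Y at M (-8<-1).
No single strategy dominates all the others.

none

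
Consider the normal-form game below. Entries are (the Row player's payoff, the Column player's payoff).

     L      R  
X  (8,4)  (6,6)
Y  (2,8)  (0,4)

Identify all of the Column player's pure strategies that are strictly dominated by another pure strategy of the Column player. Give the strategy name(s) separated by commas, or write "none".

none

L: no other strategy beats it everywhere (R at Y (8>4)).
R is not dominated — it holds its own against L at X (6>4).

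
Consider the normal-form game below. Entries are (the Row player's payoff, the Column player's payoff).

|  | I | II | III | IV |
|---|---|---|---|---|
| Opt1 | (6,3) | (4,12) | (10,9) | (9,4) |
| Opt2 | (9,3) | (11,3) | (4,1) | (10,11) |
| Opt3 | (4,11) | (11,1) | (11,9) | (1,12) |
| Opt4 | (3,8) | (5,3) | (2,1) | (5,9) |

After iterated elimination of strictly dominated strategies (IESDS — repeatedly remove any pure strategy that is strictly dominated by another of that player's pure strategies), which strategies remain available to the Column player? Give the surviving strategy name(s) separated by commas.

For the Row player, Opt2 strictly dominates Opt4 on the remaining columns (I: 9>3, II: 11>5, III: 4>2, IV: 10>5); eliminate Opt4.
The Column player's strategy I is strictly dominated by IV (Opt1: 4>3, Opt2: 11>3, Opt3: 12>11) and is removed.
Among the remaining strategies, none is strictly dominated by another pure strategy of the same player, so the elimination stops.
Surviving strategies — the Row player: {Opt1, Opt2, Opt3}; the Column player: {II, III, IV}.

II, III, IV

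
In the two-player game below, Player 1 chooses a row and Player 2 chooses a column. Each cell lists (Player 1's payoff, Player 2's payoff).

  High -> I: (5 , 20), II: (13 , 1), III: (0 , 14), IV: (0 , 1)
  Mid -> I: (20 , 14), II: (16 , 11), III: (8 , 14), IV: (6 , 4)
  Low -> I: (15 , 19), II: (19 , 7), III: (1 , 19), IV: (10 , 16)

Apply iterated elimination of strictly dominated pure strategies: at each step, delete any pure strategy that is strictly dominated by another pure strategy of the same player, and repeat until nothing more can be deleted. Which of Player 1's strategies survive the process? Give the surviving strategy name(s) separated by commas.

Mid

Row High is eliminated: Mid beats it against every remaining column (I: 20>5, II: 16>13, III: 8>0, IV: 6>0).
For Player 2, I strictly dominates II on the remaining rows (Mid: 14>11, Low: 19>7); eliminate II.
Player 2's strategy IV is strictly dominated by I (Mid: 14>4, Low: 19>16) and is removed.
Player 1's strategy Low is strictly dominated by Mid (I: 20>15, III: 8>1) and is removed.
Among the remaining strategies, none is strictly dominated by another pure strategy of the same player, so the elimination stops.
Surviving strategies — Player 1: {Mid}; Player 2: {I, III}.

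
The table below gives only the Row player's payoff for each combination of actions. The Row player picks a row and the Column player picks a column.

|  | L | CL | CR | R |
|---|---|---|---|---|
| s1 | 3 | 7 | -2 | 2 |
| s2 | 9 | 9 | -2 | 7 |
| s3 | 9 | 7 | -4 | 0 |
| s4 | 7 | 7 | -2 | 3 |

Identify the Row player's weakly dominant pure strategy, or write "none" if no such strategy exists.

s2

s2 vs s1: L: 9>3, CL: 9>7, CR: -2=-2, R: 7>2.
s2 vs s3: L: 9=9, CL: 9>7, CR: -2>-4, R: 7>0.
s2 vs s4: L: 9>7, CL: 9>7, CR: -2=-2, R: 7>3.
s2 is at least as good as every other strategy against every opponent action, so it is weakly dominant.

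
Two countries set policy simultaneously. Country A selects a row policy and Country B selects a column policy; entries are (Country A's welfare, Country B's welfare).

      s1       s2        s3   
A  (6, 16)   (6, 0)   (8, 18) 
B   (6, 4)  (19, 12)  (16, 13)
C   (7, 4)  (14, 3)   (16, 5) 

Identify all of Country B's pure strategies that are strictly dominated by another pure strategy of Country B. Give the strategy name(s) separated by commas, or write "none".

s3 strictly dominates s1 — A: 18>16, B: 13>4, C: 5>4.
s3 strictly dominates s2 — A: 18>0, B: 13>12, C: 5>3.
s3: no other strategy beats it everywhere (s1 at A (18>16); s2 at A (18>0)).

s1, s2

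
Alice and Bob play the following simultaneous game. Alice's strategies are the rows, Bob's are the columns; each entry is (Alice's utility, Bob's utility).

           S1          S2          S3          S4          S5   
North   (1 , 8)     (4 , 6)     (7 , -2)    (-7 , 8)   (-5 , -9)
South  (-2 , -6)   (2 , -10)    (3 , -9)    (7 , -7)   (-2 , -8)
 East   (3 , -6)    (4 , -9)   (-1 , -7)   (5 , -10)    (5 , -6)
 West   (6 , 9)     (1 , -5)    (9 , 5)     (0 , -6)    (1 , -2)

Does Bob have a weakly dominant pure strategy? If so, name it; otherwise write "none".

S1 vs S2: North: 8>6, South: -6>-10, East: -6>-9, West: 9>-5.
S1 vs S3: North: 8>-2, South: -6>-9, East: -6>-7, West: 9>5.
S1 vs S4: North: 8=8, South: -6>-7, East: -6>-10, West: 9>-6.
S1 vs S5: North: 8>-9, South: -6>-8, East: -6=-6, West: 9>-2.
S1 is at least as good as every other strategy against every opponent action, so it is weakly dominant.

S1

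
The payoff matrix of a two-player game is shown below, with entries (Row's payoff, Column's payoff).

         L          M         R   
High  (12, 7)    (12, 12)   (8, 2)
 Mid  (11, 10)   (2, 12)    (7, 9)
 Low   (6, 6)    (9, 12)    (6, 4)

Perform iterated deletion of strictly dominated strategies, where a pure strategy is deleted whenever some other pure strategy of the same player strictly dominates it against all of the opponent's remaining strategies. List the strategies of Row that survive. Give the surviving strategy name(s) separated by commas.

Row's strategy Mid is strictly dominated by High (L: 12>11, M: 12>2, R: 8>7) and is removed.
Row's strategy Low is strictly dominated by High (L: 12>6, M: 12>9, R: 8>6) and is removed.
For Column, M strictly dominates L on the remaining rows (High: 12>7); eliminate L.
For Column, M strictly dominates R on the remaining rows (High: 12>2); eliminate R.
Among the remaining strategies, none is strictly dominated by another pure strategy of the same player, so the elimination stops.
Surviving strategies — Row: {High}; Column: {M}.

High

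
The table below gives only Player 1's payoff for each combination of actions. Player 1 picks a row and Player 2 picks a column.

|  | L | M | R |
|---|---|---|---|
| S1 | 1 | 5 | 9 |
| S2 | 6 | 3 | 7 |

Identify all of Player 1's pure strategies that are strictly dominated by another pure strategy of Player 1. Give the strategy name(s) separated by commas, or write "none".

S1: no other strategy beats it everywhere (S2 at M (5>3)).
S2 is not dominated — it holds its own against S1 at L (6>1).

none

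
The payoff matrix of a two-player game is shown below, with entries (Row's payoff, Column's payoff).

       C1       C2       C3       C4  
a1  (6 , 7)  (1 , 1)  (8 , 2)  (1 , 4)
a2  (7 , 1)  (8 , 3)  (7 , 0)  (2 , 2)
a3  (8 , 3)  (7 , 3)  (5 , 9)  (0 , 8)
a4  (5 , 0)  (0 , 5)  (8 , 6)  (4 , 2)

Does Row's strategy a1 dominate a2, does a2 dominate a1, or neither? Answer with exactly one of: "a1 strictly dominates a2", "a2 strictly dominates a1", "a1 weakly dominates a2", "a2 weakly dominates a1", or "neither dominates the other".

neither dominates the other

Compare a1 to a2 across each choice by Column: C1: 6<7, C2: 1<8, C3: 8>7, C4: 1<2.
a1 does better at C3 but worse at C1, C2, C4; neither strategy dominates the other.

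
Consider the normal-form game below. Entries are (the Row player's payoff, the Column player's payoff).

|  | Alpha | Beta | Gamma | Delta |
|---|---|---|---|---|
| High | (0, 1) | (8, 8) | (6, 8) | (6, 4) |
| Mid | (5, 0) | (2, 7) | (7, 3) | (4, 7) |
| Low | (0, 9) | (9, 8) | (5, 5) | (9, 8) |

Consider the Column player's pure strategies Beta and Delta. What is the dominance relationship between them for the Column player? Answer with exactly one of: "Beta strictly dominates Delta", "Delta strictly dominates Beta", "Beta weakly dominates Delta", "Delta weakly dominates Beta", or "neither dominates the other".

Compare Beta to Delta across every action of the Row player: High: 8>4, Mid: 7=7, Low: 8=8.
Beta is at least as good everywhere and strictly better somewhere (tied only at Mid, Low), so Beta weakly but not strictly dominates Delta.

Beta weakly dominates Delta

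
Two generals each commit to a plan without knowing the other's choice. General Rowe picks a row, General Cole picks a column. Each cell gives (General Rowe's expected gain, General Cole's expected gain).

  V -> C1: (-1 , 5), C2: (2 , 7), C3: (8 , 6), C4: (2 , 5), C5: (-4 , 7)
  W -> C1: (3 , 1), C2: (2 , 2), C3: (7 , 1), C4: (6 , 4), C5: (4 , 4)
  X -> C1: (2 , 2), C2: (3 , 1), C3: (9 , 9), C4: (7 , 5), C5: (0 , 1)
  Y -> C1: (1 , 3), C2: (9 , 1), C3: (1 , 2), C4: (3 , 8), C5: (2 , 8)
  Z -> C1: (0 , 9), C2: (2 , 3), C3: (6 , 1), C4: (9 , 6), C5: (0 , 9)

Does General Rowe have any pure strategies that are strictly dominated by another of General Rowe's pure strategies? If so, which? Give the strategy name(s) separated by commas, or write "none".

V: dominated, since X does at least as well everywhere (C1: 2>-1, C2: 3>2, C3: 9>8, C4: 7>2, C5: 0>-4).
W is not dominated — it holds its own against V at C1 (3>-1); X at C1 (3>2); Y at C1 (3>1); Z at C1 (3>0).
X is not dominated — it holds its own against V at C1 (2>-1); W at C2 (3>2); Y at C1 (2>1); Z at C1 (2>0).
Y is not dominated — it holds its own against V at C1 (1>-1); W at C2 (9>2); X at C2 (9>3); Z at C1 (1>0).
Z: no other strategy beats it everywhere (V at C1 (0>-1); W at C2 (2=2); X at C4 (9>7); Y at C3 (6>1)).

V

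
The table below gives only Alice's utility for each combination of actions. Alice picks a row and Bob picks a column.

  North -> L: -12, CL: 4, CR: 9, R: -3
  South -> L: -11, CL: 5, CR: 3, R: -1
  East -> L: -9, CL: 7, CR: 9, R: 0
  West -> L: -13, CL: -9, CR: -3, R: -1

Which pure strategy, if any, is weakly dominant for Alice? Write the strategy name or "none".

East

East vs North: L: -9>-12, CL: 7>4, CR: 9=9, R: 0>-3.
East vs South: L: -9>-11, CL: 7>5, CR: 9>3, R: 0>-1.
East vs West: L: -9>-13, CL: 7>-9, CR: 9>-3, R: 0>-1.
East is at least as good as every other strategy against every opponent action, so it is weakly dominant.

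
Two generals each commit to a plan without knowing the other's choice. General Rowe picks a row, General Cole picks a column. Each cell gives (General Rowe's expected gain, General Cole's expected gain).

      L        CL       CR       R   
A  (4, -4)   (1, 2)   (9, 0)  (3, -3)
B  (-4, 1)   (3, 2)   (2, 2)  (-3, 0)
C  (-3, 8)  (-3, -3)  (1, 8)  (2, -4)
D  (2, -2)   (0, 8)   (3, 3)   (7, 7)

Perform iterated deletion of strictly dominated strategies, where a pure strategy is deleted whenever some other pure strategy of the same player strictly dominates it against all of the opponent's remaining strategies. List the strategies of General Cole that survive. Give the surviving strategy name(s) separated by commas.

CL, CR

For General Rowe, A strictly dominates C on the remaining columns (L: 4>-3, CL: 1>-3, CR: 9>1, R: 3>2); eliminate C.
For General Cole, CL strictly dominates L on the remaining rows (A: 2>-4, B: 2>1, D: 8>-2); eliminate L.
Column R is eliminated: CL beats it against every remaining row (A: 2>-3, B: 2>0, D: 8>7).
Row D is eliminated: A beats it against every remaining column (CL: 1>0, CR: 9>3).
Among the remaining strategies, none is strictly dominated by another pure strategy of the same player, so the elimination stops.
Surviving strategies — General Rowe: {A, B}; General Cole: {CL, CR}.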